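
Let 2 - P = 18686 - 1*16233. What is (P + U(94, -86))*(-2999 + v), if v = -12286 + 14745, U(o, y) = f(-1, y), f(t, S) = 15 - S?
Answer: 1269000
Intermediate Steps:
P = -2451 (P = 2 - (18686 - 1*16233) = 2 - (18686 - 16233) = 2 - 1*2453 = 2 - 2453 = -2451)
U(o, y) = 15 - y
v = 2459
(P + U(94, -86))*(-2999 + v) = (-2451 + (15 - 1*(-86)))*(-2999 + 2459) = (-2451 + (15 + 86))*(-540) = (-2451 + 101)*(-540) = -2350*(-540) = 1269000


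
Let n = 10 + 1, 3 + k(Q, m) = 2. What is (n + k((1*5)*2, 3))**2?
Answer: 100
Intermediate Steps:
k(Q, m) = -1 (k(Q, m) = -3 + 2 = -1)
n = 11
(n + k((1*5)*2, 3))**2 = (11 - 1)**2 = 10**2 = 100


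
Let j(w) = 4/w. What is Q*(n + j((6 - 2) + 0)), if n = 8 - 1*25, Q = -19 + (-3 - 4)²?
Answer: -480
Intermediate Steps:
Q = 30 (Q = -19 + (-7)² = -19 + 49 = 30)
n = -17 (n = 8 - 25 = -17)
Q*(n + j((6 - 2) + 0)) = 30*(-17 + 4/((6 - 2) + 0)) = 30*(-17 + 4/(4 + 0)) = 30*(-17 + 4/4) = 30*(-17 + 4*(¼)) = 30*(-17 + 1) = 30*(-16) = -480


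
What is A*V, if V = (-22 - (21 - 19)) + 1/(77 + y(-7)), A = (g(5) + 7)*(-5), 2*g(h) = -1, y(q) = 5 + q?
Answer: 23387/30 ≈ 779.57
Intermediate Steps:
g(h) = -½ (g(h) = (½)*(-1) = -½)
A = -65/2 (A = (-½ + 7)*(-5) = (13/2)*(-5) = -65/2 ≈ -32.500)
V = -1799/75 (V = (-22 - (21 - 19)) + 1/(77 + (5 - 7)) = (-22 - 1*2) + 1/(77 - 2) = (-22 - 2) + 1/75 = -24 + 1/75 = -1799/75 ≈ -23.987)
A*V = -65/2*(-1799/75) = 23387/30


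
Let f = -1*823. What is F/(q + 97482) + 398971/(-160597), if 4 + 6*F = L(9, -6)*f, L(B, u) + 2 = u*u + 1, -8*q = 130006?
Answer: -3237075077/1272731225 ≈ -2.5434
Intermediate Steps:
q = -65003/4 (q = -⅛*130006 = -65003/4 ≈ -16251.)
f = -823
L(B, u) = -1 + u² (L(B, u) = -2 + (u*u + 1) = -2 + (u² + 1) = -2 + (1 + u²) = -1 + u²)
F = -9603/2 (F = -⅔ + ((-1 + (-6)²)*(-823))/6 = -⅔ + ((-1 + 36)*(-823))/6 = -⅔ + (35*(-823))/6 = -⅔ + (⅙)*(-28805) = -⅔ - 28805/6 = -9603/2 ≈ -4801.5)
F/(q + 97482) + 398971/(-160597) = -9603/(2*(-65003/4 + 97482)) + 398971/(-160597) = -9603/(2*324925/4) + 398971*(-1/160597) = -9603/2*4/324925 - 9731/3917 = -19206/324925 - 9731/3917 = -3237075077/1272731225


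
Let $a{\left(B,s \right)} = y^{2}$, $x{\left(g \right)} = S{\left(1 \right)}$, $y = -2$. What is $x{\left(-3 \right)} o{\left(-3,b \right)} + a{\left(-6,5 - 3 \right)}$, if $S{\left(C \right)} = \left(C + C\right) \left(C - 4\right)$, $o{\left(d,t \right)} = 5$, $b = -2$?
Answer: $-26$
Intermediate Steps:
$S{\left(C \right)} = 2 C \left(-4 + C\right)$
$x{\left(g \right)} = -6$ ($x{\left(g \right)} = 2 \cdot 1 \left(-4 + 1\right) = 2 \cdot 1 \left(-3\right) = -6$)
$a{\left(B,s \right)} = 4$ ($a{\left(B,s \right)} = \left(-2\right)^{2} = 4$)
$x{\left(-3 \right)} o{\left(-3,b \right)} + a{\left(-6,5 - 3 \right)} = \left(-6\right) 5 + 4 = -30 + 4 = -26$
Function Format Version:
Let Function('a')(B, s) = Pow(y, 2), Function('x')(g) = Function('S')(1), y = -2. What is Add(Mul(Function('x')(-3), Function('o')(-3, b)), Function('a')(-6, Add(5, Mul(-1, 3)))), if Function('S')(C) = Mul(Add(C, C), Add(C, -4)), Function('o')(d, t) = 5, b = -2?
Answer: -26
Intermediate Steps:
Function('S')(C) = Mul(2, C, Add(-4, C)) (Function('S')(C) = Mul(Mul(2, C), Add(-4, C)) = Mul(2, C, Add(-4, C)))
Function('x')(g) = -6 (Function('x')(g) = Mul(2, 1, Add(-4, 1)) = Mul(2, 1, -3) = -6)
Function('a')(B, s) = 4 (Function('a')(B, s) = Pow(-2, 2) = 4)
Add(Mul(Function('x')(-3), Function('o')(-3, b)), Function('a')(-6, Add(5, Mul(-1, 3)))) = Add(Mul(-6, 5), 4) = Add(-30, 4) = -26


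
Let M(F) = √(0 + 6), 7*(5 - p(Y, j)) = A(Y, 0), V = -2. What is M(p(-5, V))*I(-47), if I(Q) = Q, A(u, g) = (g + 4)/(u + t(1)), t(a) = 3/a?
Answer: -47*√6 ≈ -115.13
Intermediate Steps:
A(u, g) = (4 + g)/(3 + u) (A(u, g) = (g + 4)/(u + 3/1) = (4 + g)/(u + 3*1) = (4 + g)/(u + 3) = (4 + g)/(3 + u))
p(Y, j) = 5 - 4/(7*(3 + Y)) (p(Y, j) = 5 - (4 + 0)/(7*(3 + Y)) = 5 - 4/(7*(3 + Y)))
M(F) = √6
M(p(-5, V))*I(-47) = √6*(-47) = -47*√6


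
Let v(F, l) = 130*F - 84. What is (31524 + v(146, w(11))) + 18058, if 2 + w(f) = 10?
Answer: 68478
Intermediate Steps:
w(f) = 8 (w(f) = -2 + 10 = 8)
v(F, l) = -84 + 130*F
(31524 + v(146, w(11))) + 18058 = (31524 + (-84 + 130*146)) + 18058 = (31524 + (-84 + 18980)) + 18058 = (31524 + 18896) + 18058 = 50420 + 18058 = 68478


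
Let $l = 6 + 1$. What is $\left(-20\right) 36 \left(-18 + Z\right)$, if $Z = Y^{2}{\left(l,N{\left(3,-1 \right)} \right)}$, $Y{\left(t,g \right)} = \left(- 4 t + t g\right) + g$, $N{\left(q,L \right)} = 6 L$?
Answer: $-4145760$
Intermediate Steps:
$l = 7$
$Y{\left(t,g \right)} = g - 4 t + g t$ ($Y{\left(t,g \right)} = \left(- 4 t + g t\right) + g = g - 4 t + g t$)
$Z = 5776$ ($Z = \left(6 \left(-1\right) - 28 + 6 \left(-1\right) 7\right)^{2} = \left(-6 - 28 - 42\right)^{2} = \left(-76\right)^{2} = 5776$)
$\left(-20\right) 36 \left(-18 + Z\right) = \left(-20\right) 36 \left(-18 + 5776\right) = \left(-720\right) 5758 = -4145760$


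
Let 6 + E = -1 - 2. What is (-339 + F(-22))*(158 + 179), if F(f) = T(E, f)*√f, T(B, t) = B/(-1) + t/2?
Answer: -114243 - 674*I*√22 ≈ -1.1424e+5 - 3161.3*I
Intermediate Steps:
E = -9 (E = -6 + (-1 - 2) = -6 - 3 = -9)
T(B, t) = t/2 - B (T(B, t) = B*(-1) + t*(½) = -B + t/2 = t/2 - B)
F(f) = √f*(9 + f/2) (F(f) = (f/2 - 1*(-9))*√f = (f/2 + 9)*√f = (9 + f/2)*√f = √f*(9 + f/2))
(-339 + F(-22))*(158 + 179) = (-339 + √(-22)*(18 - 22)/2)*(158 + 179) = (-339 + (½)*(I*√22)*(-4))*337 = (-339 - 2*I*√22)*337 = -114243 - 674*I*√22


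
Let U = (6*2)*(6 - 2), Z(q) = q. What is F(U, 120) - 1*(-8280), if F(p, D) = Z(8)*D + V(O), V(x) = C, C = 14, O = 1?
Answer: 9254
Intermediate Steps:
V(x) = 14
U = 48 (U = 12*4 = 48)
F(p, D) = 14 + 8*D (F(p, D) = 8*D + 14 = 14 + 8*D)
F(U, 120) - 1*(-8280) = (14 + 8*120) - 1*(-8280) = (14 + 960) + 8280 = 974 + 8280 = 9254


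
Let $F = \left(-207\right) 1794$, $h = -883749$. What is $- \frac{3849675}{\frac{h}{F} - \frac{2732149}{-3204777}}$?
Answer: $- \frac{101812746293922690}{85484974607} \approx -1.191 \cdot 10^{6}$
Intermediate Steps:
$F = -371358$
$- \frac{3849675}{\frac{h}{F} - \frac{2732149}{-3204777}} = - \frac{3849675}{- \frac{883749}{-371358} - \frac{2732149}{-3204777}} = - \frac{3849675}{\left(-883749\right) \left(- \frac{1}{371358}\right) - - \frac{2732149}{3204777}} = - \frac{3849675}{\frac{294583}{123786} + \frac{2732149}{3204777}} = - \frac{3849675}{\frac{427424873035}{132235508574}} = \left(-3849675\right) \frac{132235508574}{427424873035} = - \frac{101812746293922690}{85484974607}$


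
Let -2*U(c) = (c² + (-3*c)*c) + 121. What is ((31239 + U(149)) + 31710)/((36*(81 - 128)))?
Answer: -170179/3384 ≈ -50.289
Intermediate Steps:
U(c) = -121/2 + c² (U(c) = -((c² + (-3*c)*c) + 121)/2 = -((c² - 3*c²) + 121)/2 = -(-2*c² + 121)/2 = -(121 - 2*c²)/2 = -121/2 + c²)
((31239 + U(149)) + 31710)/((36*(81 - 128))) = ((31239 + (-121/2 + 149²)) + 31710)/((36*(81 - 128))) = ((31239 + (-121/2 + 22201)) + 31710)/((36*(-47))) = ((31239 + 44281/2) + 31710)/(-1692) = (106759/2 + 31710)*(-1/1692) = (170179/2)*(-1/1692) = -170179/3384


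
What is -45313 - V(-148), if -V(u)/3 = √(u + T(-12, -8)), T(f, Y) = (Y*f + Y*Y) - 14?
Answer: -45313 + 3*I*√2 ≈ -45313.0 + 4.2426*I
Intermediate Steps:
T(f, Y) = -14 + Y² + Y*f (T(f, Y) = (Y*f + Y²) - 14 = (Y² + Y*f) - 14 = -14 + Y² + Y*f)
V(u) = -3*√(146 + u) (V(u) = -3*√(u + (-14 + (-8)² - 8*(-12))) = -3*√(u + (-14 + 64 + 96)) = -3*√(u + 146) = -3*√(146 + u))
-45313 - V(-148) = -45313 - (-3)*√(146 - 148) = -45313 - (-3)*√(-2) = -45313 - (-3)*I*√2 = -45313 + 3*I*√2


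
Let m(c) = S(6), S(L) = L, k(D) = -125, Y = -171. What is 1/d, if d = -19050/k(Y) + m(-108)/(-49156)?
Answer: 122890/18728421 ≈ 0.0065617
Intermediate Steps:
m(c) = 6
d = 18728421/122890 (d = -19050/(-125) + 6/(-49156) = -19050*(-1/125) + 6*(-1/49156) = 762/5 - 3/24578 = 18728421/122890 ≈ 152.40)
1/d = 1/(18728421/122890) = 122890/18728421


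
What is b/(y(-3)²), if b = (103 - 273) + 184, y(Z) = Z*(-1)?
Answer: 14/9 ≈ 1.5556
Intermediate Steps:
y(Z) = -Z
b = 14 (b = -170 + 184 = 14)
b/(y(-3)²) = 14/((-1*(-3))²) = 14/(3²) = 14/9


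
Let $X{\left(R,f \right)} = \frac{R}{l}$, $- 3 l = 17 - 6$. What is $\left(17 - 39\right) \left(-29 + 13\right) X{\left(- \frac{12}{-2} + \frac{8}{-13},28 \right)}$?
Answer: $- \frac{6720}{13} \approx -516.92$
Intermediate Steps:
$l = - \frac{11}{3}$ ($l = - \frac{17 - 6}{3} = \left(- \frac{1}{3}\right) 11 = - \frac{11}{3} \approx -3.6667$)
$X{\left(R,f \right)} = - \frac{3 R}{11}$ ($X{\left(R,f \right)} = \frac{R}{- \frac{11}{3}} = R \left(- \frac{3}{11}\right) = - \frac{3 R}{11}$)
$\left(17 - 39\right) \left(-29 + 13\right) X{\left(- \frac{12}{-2} + \frac{8}{-13},28 \right)} = \left(17 - 39\right) \left(-29 + 13\right) \left(- \frac{3 \left(- \frac{12}{-2} + \frac{8}{-13}\right)}{11}\right) = \left(-22\right) \left(-16\right) \left(- \frac{3 \left(\left(-12\right) \left(- \frac{1}{2}\right) + 8 \left(- \frac{1}{13}\right)\right)}{11}\right) = 352 \left(- \frac{3 \left(6 - \frac{8}{13}\right)}{11}\right) = 352 \left(\left(- \frac{3}{11}\right) \frac{70}{13}\right) = 352 \left(- \frac{210}{143}\right) = - \frac{6720}{13}$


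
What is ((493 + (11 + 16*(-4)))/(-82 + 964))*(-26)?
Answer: -5720/441 ≈ -12.971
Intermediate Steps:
((493 + (11 + 16*(-4)))/(-82 + 964))*(-26) = ((493 + (11 - 64))/882)*(-26) = ((493 - 53)*(1/882))*(-26) = (440*(1/882))*(-26) = (220/441)*(-26) = -5720/441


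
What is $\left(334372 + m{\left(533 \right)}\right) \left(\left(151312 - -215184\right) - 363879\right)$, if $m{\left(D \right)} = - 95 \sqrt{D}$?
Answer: $875051524 - 248615 \sqrt{533} \approx 8.6931 \cdot 10^{8}$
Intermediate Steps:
$\left(334372 + m{\left(533 \right)}\right) \left(\left(151312 - -215184\right) - 363879\right) = \left(334372 - 95 \sqrt{533}\right) \left(\left(151312 - -215184\right) - 363879\right) = \left(334372 - 95 \sqrt{533}\right) \left(\left(151312 + 215184\right) - 363879\right) = \left(334372 - 95 \sqrt{533}\right) \left(366496 - 363879\right) = \left(334372 - 95 \sqrt{533}\right) 2617 = 875051524 - 248615 \sqrt{533}$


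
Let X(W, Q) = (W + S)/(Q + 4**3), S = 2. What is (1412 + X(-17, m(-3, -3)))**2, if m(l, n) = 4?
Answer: 9216192001/4624 ≈ 1.9931e+6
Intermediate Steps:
X(W, Q) = (2 + W)/(64 + Q) (X(W, Q) = (W + 2)/(Q + 4**3) = (2 + W)/(Q + 64) = (2 + W)/(64 + Q))
(1412 + X(-17, m(-3, -3)))**2 = (1412 + (2 - 17)/(64 + 4))**2 = (1412 - 15/68)**2 = (96001/68)**2 = 9216192001/4624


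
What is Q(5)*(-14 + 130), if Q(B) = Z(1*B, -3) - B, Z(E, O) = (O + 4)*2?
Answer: -348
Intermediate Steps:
Z(E, O) = 8 + 2*O (Z(E, O) = (4 + O)*2 = 8 + 2*O)
Q(B) = 2 - B (Q(B) = (8 + 2*(-3)) - B = (8 - 6) - B = 2 - B)
Q(5)*(-14 + 130) = (2 - 1*5)*(-14 + 130) = (2 - 5)*116 = -3*116 = -348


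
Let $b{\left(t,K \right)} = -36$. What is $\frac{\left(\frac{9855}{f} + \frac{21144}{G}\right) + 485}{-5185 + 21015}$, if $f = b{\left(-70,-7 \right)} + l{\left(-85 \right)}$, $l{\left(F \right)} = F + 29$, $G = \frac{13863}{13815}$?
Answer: $\frac{1823703221}{1345967912} \approx 1.3549$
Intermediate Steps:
$G = \frac{4621}{4605}$ ($G = 13863 \cdot \frac{1}{13815} = \frac{4621}{4605} \approx 1.0035$)
$l{\left(F \right)} = 29 + F$
$f = -92$ ($f = -36 + \left(29 - 85\right) = -36 - 56 = -92$)
$\frac{\left(\frac{9855}{f} + \frac{21144}{G}\right) + 485}{-5185 + 21015} = \frac{\left(\frac{9855}{-92} + \frac{21144}{\frac{4621}{4605}}\right) + 485}{-5185 + 21015} = \frac{\left(9855 \left(- \frac{1}{92}\right) + 21144 \cdot \frac{4605}{4621}\right) + 485}{15830} = \left(\left(- \frac{9855}{92} + \frac{97368120}{4621}\right) + 485\right) \frac{1}{15830} = \left(\frac{8912327085}{425132} + 485\right) \frac{1}{15830} = \frac{9118516105}{425132} \cdot \frac{1}{15830} = \frac{1823703221}{1345967912}$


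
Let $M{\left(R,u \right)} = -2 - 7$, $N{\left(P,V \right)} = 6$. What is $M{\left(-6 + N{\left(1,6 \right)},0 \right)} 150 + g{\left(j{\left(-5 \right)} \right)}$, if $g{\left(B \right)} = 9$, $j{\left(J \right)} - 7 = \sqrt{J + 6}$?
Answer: $-1341$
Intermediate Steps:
$M{\left(R,u \right)} = -9$ ($M{\left(R,u \right)} = -2 - 7 = -9$)
$j{\left(J \right)} = 7 + \sqrt{6 + J}$ ($j{\left(J \right)} = 7 + \sqrt{J + 6} = 7 + \sqrt{6 + J}$)
$M{\left(-6 + N{\left(1,6 \right)},0 \right)} 150 + g{\left(j{\left(-5 \right)} \right)} = \left(-9\right) 150 + 9 = -1350 + 9 = -1341$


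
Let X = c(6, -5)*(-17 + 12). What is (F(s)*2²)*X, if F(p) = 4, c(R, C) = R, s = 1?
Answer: -480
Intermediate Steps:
X = -30 (X = 6*(-17 + 12) = 6*(-5) = -30)
(F(s)*2²)*X = (4*2²)*(-30) = (4*4)*(-30) = 16*(-30) = -480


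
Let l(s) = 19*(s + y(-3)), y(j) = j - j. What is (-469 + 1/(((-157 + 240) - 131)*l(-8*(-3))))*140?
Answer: -359291555/5472 ≈ -65660.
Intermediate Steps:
y(j) = 0
l(s) = 19*s (l(s) = 19*(s + 0) = 19*s)
(-469 + 1/(((-157 + 240) - 131)*l(-8*(-3))))*140 = (-469 + 1/(((-157 + 240) - 131)*((19*(-8*(-3))))))*140 = (-469 + 1/((83 - 131)*((19*24))))*140 = (-469 + 1/(-48*456))*140 = (-469 - 1/48*1/456)*140 = (-469 - 1/21888)*140 = -10265473/21888*140 = -359291555/5472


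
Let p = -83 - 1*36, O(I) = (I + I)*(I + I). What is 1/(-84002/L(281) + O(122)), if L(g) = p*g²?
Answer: 9396359/559421713426 ≈ 1.6797e-5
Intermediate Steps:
O(I) = 4*I² (O(I) = (2*I)*(2*I) = 4*I²)
p = -119 (p = -83 - 36 = -119)
L(g) = -119*g²
1/(-84002/L(281) + O(122)) = 1/(-84002/((-119*281²)) + 4*122²) = 1/(-84002/((-119*78961)) + 4*14884) = 1/(-84002/(-9396359) + 59536) = 1/(-84002*(-1/9396359) + 59536) = 1/(84002/9396359 + 59536) = 1/(559421713426/9396359) = 9396359/559421713426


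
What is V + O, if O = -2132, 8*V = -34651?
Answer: -51707/8 ≈ -6463.4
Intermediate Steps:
V = -34651/8 (V = (⅛)*(-34651) = -34651/8 ≈ -4331.4)
V + O = -34651/8 - 2132 = -51707/8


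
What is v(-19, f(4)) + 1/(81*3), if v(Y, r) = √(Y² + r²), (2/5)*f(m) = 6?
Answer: 1/243 + √586 ≈ 24.212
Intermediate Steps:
f(m) = 15 (f(m) = (5/2)*6 = 15)
v(-19, f(4)) + 1/(81*3) = √((-19)² + 15²) + 1/(81*3) = √(361 + 225) + 1/243 = √586 + 1/243 = 1/243 + √586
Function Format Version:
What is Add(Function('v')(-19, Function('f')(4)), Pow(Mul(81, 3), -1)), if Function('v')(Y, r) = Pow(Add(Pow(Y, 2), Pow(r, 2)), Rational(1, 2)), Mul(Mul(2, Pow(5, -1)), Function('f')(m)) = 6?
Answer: Add(Rational(1, 243), Pow(586, Rational(1, 2))) ≈ 24.212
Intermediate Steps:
Function('f')(m) = 15 (Function('f')(m) = Mul(Rational(5, 2), 6) = 15)
Add(Function('v')(-19, Function('f')(4)), Pow(Mul(81, 3), -1)) = Add(Pow(Add(Pow(-19, 2), Pow(15, 2)), Rational(1, 2)), Pow(Mul(81, 3), -1)) = Add(Pow(Add(361, 225), Rational(1, 2)), Pow(243, -1)) = Add(Pow(586, Rational(1, 2)), Rational(1, 243)) = Add(Rational(1, 243), Pow(586, Rational(1, 2)))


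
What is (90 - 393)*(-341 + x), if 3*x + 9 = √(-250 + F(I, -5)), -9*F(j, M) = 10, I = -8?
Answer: 104232 - 202*I*√565/3 ≈ 1.0423e+5 - 1600.5*I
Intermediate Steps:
F(j, M) = -10/9 (F(j, M) = -⅑*10 = -10/9)
x = -3 + 2*I*√565/9 (x = -3 + √(-250 - 10/9)/3 = -3 + √(-2260/9)/3 = -3 + (2*I*√565/3)/3 = -3 + 2*I*√565/9 ≈ -3.0 + 5.2822*I)
(90 - 393)*(-341 + x) = (90 - 393)*(-341 + (-3 + 2*I*√565/9)) = -303*(-344 + 2*I*√565/9) = 104232 - 202*I*√565/3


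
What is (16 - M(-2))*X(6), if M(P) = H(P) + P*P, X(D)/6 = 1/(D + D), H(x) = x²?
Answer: 4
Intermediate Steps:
X(D) = 3/D (X(D) = 6/(D + D) = 6/((2*D)) = 6*(1/(2*D)) = 3/D)
M(P) = 2*P² (M(P) = P² + P*P = P² + P² = 2*P²)
(16 - M(-2))*X(6) = (16 - 2*(-2)²)*(3/6) = (16 - 2*4)*(3*(⅙)) = (16 - 1*8)*(½) = (16 - 8)*(½) = 8*(½) = 4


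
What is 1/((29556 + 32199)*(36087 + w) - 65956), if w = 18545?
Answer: 1/3373733204 ≈ 2.9641e-10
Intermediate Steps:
1/((29556 + 32199)*(36087 + w) - 65956) = 1/((29556 + 32199)*(36087 + 18545) - 65956) = 1/(61755*54632 - 65956) = 1/(3373799160 - 65956) = 1/3373733204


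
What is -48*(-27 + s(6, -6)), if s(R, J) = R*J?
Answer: 3024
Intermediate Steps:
s(R, J) = J*R
-48*(-27 + s(6, -6)) = -48*(-27 - 6*6) = -48*(-27 - 36) = -48*(-63) = 3024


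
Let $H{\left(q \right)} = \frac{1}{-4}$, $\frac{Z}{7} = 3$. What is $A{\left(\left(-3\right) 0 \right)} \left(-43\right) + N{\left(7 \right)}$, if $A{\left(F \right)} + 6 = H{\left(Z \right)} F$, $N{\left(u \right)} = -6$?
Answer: $252$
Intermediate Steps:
$Z = 21$ ($Z = 7 \cdot 3 = 21$)
$H{\left(q \right)} = - \frac{1}{4}$
$A{\left(F \right)} = -6 - \frac{F}{4}$
$A{\left(\left(-3\right) 0 \right)} \left(-43\right) + N{\left(7 \right)} = \left(-6 - \frac{\left(-3\right) 0}{4}\right) \left(-43\right) - 6 = \left(-6 - 0\right) \left(-43\right) - 6 = \left(-6 + 0\right) \left(-43\right) - 6 = \left(-6\right) \left(-43\right) - 6 = 258 - 6 = 252$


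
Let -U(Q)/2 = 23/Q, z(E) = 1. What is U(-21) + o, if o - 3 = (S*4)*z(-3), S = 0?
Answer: 109/21 ≈ 5.1905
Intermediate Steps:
U(Q) = -46/Q
o = 3 (o = 3 + (0*4)*1 = 3 + 0*1 = 3 + 0 = 3)
U(-21) + o = -46/(-21) + 3 = -46*(-1/21) + 3 = 46/21 + 3 = 109/21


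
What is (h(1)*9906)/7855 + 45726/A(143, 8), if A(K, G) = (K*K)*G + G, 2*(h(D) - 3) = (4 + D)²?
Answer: 2547881253/128507800 ≈ 19.827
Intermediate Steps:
h(D) = 3 + (4 + D)²/2
A(K, G) = G + G*K² (A(K, G) = K²*G + G = G*K² + G = G + G*K²)
(h(1)*9906)/7855 + 45726/A(143, 8) = ((3 + (4 + 1)²/2)*9906)/7855 + 45726/((8*(1 + 143²))) = ((3 + (½)*5²)*9906)*(1/7855) + 45726/((8*(1 + 20449))) = ((3 + (½)*25)*9906)*(1/7855) + 45726/((8*20450)) = ((3 + 25/2)*9906)*(1/7855) + 45726/163600 = ((31/2)*9906)*(1/7855) + 45726*(1/163600) = 153543*(1/7855) + 22863/81800 = 153543/7855 + 22863/81800 = 2547881253/128507800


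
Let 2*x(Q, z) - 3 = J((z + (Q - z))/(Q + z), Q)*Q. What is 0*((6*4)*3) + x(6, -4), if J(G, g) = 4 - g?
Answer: -9/2 ≈ -4.5000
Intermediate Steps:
x(Q, z) = 3/2 + Q*(4 - Q)/2 (x(Q, z) = 3/2 + ((4 - Q)*Q)/2 = 3/2 + (Q*(4 - Q))/2 = 3/2 + Q*(4 - Q)/2)
0*((6*4)*3) + x(6, -4) = 0*((6*4)*3) + (3/2 - 1/2*6*(-4 + 6)) = 0*(24*3) + (3/2 - 1/2*6*2) = 0*72 + (3/2 - 6) = 0 - 9/2 = -9/2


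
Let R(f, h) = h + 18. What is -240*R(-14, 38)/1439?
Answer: -13440/1439 ≈ -9.3398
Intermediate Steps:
R(f, h) = 18 + h
-240*R(-14, 38)/1439 = -240*(18 + 38)/1439 = -13440/1439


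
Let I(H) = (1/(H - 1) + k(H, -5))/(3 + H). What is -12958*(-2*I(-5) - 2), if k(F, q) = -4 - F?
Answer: 45353/3 ≈ 15118.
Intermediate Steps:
I(H) = (-4 + 1/(-1 + H) - H)/(3 + H) (I(H) = (1/(H - 1) + (-4 - H))/(3 + H) = (1/(-1 + H) + (-4 - H))/(3 + H) = (-4 + 1/(-1 + H) - H)/(3 + H))
-12958*(-2*I(-5) - 2) = -12958*(-2*(5 - 5 - 1*(-5)*(4 - 5))/(-3 + (-5)**2 + 2*(-5)) - 2) = -12958*(-2*(5 - 5 - 1*(-5)*(-1))/(-3 + 25 - 10) - 2) = -12958*(-2*(5 - 5 - 5)/12 - 2) = -12958*(-(-5)/6 - 2) = -12958*(-2*(-5/12) - 2) = -12958*(5/6 - 2) = -12958*(-7/6) = 45353/3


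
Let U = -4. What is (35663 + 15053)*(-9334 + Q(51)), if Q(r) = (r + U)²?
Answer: -361351500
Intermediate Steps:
Q(r) = (-4 + r)² (Q(r) = (r - 4)² = (-4 + r)²)
(35663 + 15053)*(-9334 + Q(51)) = (35663 + 15053)*(-9334 + (-4 + 51)²) = 50716*(-9334 + 47²) = 50716*(-9334 + 2209) = 50716*(-7125) = -361351500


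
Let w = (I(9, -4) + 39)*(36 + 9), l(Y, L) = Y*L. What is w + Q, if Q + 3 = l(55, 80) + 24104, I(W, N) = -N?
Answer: 30436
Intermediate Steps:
l(Y, L) = L*Y
w = 1935 (w = (-1*(-4) + 39)*(36 + 9) = (4 + 39)*45 = 43*45 = 1935)
Q = 28501 (Q = -3 + (80*55 + 24104) = -3 + (4400 + 24104) = -3 + 28504 = 28501)
w + Q = 1935 + 28501 = 30436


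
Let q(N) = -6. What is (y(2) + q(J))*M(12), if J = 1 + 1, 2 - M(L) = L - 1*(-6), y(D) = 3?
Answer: 48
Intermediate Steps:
M(L) = -4 - L (M(L) = 2 - (L - 1*(-6)) = 2 - (L + 6) = 2 - (6 + L) = 2 + (-6 - L) = -4 - L)
J = 2
(y(2) + q(J))*M(12) = (3 - 6)*(-4 - 1*12) = -3*(-4 - 12) = -3*(-16) = 48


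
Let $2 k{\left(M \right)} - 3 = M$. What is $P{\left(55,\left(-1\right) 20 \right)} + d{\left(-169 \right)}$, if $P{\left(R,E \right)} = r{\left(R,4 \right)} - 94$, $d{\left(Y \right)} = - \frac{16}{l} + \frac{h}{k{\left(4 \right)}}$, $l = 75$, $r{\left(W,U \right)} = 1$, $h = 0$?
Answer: $- \frac{6991}{75} \approx -93.213$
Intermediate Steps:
$k{\left(M \right)} = \frac{3}{2} + \frac{M}{2}$
$d{\left(Y \right)} = - \frac{16}{75}$ ($d{\left(Y \right)} = - \frac{16}{75} + \frac{0}{\frac{3}{2} + \frac{1}{2} \cdot 4} = \left(-16\right) \frac{1}{75} + \frac{0}{\frac{3}{2} + 2} = - \frac{16}{75} + \frac{0}{\frac{7}{2}} = - \frac{16}{75} + 0 \cdot \frac{2}{7} = - \frac{16}{75} + 0 = - \frac{16}{75}$)
$P{\left(R,E \right)} = -93$ ($P{\left(R,E \right)} = 1 - 94 = -93$)
$P{\left(55,\left(-1\right) 20 \right)} + d{\left(-169 \right)} = -93 - \frac{16}{75} = - \frac{6991}{75}$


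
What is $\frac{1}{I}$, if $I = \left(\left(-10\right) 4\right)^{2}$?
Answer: $\frac{1}{1600} \approx 0.000625$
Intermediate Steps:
$I = 1600$ ($I = \left(-40\right)^{2} = 1600$)
$\frac{1}{I} = \frac{1}{1600}$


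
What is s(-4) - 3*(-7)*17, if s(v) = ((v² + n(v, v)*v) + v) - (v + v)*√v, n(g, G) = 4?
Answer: 353 + 16*I ≈ 353.0 + 16.0*I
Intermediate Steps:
s(v) = v² - 2*v^(3/2) + 5*v (s(v) = ((v² + 4*v) + v) - (v + v)*√v = (v² + 5*v) - 2*v*√v = (v² + 5*v) - 2*v^(3/2) = v² - 2*v^(3/2) + 5*v)
s(-4) - 3*(-7)*17 = ((-4)² - (-16)*I + 5*(-4)) - 3*(-7)*17 = (16 - (-16)*I - 20) + 21*17 = (16 + 16*I - 20) + 357 = (-4 + 16*I) + 357 = 353 + 16*I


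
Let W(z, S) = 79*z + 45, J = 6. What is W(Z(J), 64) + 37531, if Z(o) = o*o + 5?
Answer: 40815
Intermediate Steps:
Z(o) = 5 + o² (Z(o) = o² + 5 = 5 + o²)
W(z, S) = 45 + 79*z
W(Z(J), 64) + 37531 = (45 + 79*(5 + 6²)) + 37531 = (45 + 79*(5 + 36)) + 37531 = (45 + 79*41) + 37531 = (45 + 3239) + 37531 = 3284 + 37531 = 40815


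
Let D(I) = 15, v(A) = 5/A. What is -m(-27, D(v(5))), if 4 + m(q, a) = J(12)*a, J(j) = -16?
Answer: 244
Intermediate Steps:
m(q, a) = -4 - 16*a
-m(-27, D(v(5))) = -(-4 - 16*15) = -(-4 - 240) = -1*(-244) = 244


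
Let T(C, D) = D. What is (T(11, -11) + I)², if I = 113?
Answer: 10404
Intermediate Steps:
(T(11, -11) + I)² = (-11 + 113)² = 102² = 10404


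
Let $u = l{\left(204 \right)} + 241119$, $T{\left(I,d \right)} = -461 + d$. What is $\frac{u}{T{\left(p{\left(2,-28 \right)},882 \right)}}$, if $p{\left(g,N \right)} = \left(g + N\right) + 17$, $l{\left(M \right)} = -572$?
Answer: $\frac{240547}{421} \approx 571.37$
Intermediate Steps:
$p{\left(g,N \right)} = 17 + N + g$ ($p{\left(g,N \right)} = \left(N + g\right) + 17 = 17 + N + g$)
$u = 240547$ ($u = -572 + 241119 = 240547$)
$\frac{u}{T{\left(p{\left(2,-28 \right)},882 \right)}} = \frac{240547}{-461 + 882} = \frac{240547}{421}$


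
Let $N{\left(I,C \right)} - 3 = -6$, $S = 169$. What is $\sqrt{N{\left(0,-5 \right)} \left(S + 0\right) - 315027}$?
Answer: $i \sqrt{315534} \approx 561.72 i$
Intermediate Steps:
$N{\left(I,C \right)} = -3$ ($N{\left(I,C \right)} = 3 - 6 = -3$)
$\sqrt{N{\left(0,-5 \right)} \left(S + 0\right) - 315027} = \sqrt{- 3 \left(169 + 0\right) - 315027} = \sqrt{\left(-3\right) 169 - 315027} = \sqrt{-507 - 315027} = \sqrt{-315534} = i \sqrt{315534}$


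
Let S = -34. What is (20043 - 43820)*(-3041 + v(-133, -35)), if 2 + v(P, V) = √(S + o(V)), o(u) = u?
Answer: 72353411 - 23777*I*√69 ≈ 7.2353e+7 - 1.9751e+5*I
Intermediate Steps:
v(P, V) = -2 + √(-34 + V)
(20043 - 43820)*(-3041 + v(-133, -35)) = (20043 - 43820)*(-3041 + (-2 + √(-34 - 35))) = -23777*(-3041 + (-2 + √(-69))) = -23777*(-3041 + (-2 + I*√69)) = -23777*(-3043 + I*√69) = 72353411 - 23777*I*√69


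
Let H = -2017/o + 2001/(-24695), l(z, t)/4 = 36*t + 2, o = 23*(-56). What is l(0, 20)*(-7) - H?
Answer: -643060779087/31807160 ≈ -20218.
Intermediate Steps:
o = -1288
l(z, t) = 8 + 144*t (l(z, t) = 4*(36*t + 2) = 4*(2 + 36*t) = 8 + 144*t)
H = 47232527/31807160 (H = -2017/(-1288) + 2001/(-24695) = -2017*(-1/1288) + 2001*(-1/24695) = 2017/1288 - 2001/24695 = 47232527/31807160 ≈ 1.4850)
l(0, 20)*(-7) - H = (8 + 144*20)*(-7) - 1*47232527/31807160 = (8 + 2880)*(-7) - 47232527/31807160 = 2888*(-7) - 47232527/31807160 = -20216 - 47232527/31807160 = -643060779087/31807160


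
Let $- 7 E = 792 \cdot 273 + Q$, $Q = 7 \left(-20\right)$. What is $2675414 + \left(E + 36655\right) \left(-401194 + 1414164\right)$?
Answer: $5864732804$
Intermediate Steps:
$Q = -140$
$E = -30868$ ($E = - \frac{792 \cdot 273 - 140}{7} = - \frac{216216 - 140}{7} = \left(- \frac{1}{7}\right) 216076 = -30868$)
$2675414 + \left(E + 36655\right) \left(-401194 + 1414164\right) = 2675414 + \left(-30868 + 36655\right) \left(-401194 + 1414164\right) = 2675414 + 5787 \cdot 1012970 = 2675414 + 5862057390 = 5864732804$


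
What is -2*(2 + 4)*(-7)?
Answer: 84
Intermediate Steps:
-2*(2 + 4)*(-7) = -2*6*(-7) = -12*(-7) = 84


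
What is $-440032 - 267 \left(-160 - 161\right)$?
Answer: $-354325$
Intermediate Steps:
$-440032 - 267 \left(-160 - 161\right) = -440032 - 267 \left(-321\right) = -440032 - -85707 = -440032 + 85707 = -354325$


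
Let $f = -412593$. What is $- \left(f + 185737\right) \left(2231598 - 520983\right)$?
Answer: $388063276440$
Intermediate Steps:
$- \left(f + 185737\right) \left(2231598 - 520983\right) = - \left(-412593 + 185737\right) \left(2231598 - 520983\right) = - \left(-226856\right) 1710615 = \left(-1\right) \left(-388063276440\right) = 388063276440$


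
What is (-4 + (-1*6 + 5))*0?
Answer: 0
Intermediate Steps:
(-4 + (-1*6 + 5))*0 = (-4 + (-6 + 5))*0 = (-4 - 1)*0 = -5*0 = 0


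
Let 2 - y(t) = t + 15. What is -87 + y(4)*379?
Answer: -6530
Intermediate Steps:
y(t) = -13 - t (y(t) = 2 - (t + 15) = 2 - (15 + t) = 2 + (-15 - t) = -13 - t)
-87 + y(4)*379 = -87 + (-13 - 1*4)*379 = -87 + (-13 - 4)*379 = -87 - 17*379 = -87 - 6443 = -6530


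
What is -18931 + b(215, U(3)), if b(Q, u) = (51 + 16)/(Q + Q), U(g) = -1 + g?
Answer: -8140263/430 ≈ -18931.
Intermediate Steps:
b(Q, u) = 67/(2*Q) (b(Q, u) = 67/((2*Q)) = 67*(1/(2*Q)) = 67/(2*Q))
-18931 + b(215, U(3)) = -18931 + (67/2)/215 = -18931 + (67/2)*(1/215) = -18931 + 67/430 = -8140263/430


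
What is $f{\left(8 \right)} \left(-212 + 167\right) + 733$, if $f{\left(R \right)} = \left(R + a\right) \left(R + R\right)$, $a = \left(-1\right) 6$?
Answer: $-707$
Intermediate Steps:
$a = -6$
$f{\left(R \right)} = 2 R \left(-6 + R\right)$ ($f{\left(R \right)} = \left(R - 6\right) \left(R + R\right) = \left(-6 + R\right) 2 R = 2 R \left(-6 + R\right)$)
$f{\left(8 \right)} \left(-212 + 167\right) + 733 = 2 \cdot 8 \left(-6 + 8\right) \left(-212 + 167\right) + 733 = 2 \cdot 8 \cdot 2 \left(-45\right) + 733 = 32 \left(-45\right) + 733 = -1440 + 733 = -707$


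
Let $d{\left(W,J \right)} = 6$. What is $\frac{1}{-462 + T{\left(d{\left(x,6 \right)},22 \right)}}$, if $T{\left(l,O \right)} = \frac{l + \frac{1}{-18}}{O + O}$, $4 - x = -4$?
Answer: $- \frac{792}{365797} \approx -0.0021651$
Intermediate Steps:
$x = 8$ ($x = 4 - -4 = 4 + 4 = 8$)
$T{\left(l,O \right)} = \frac{- \frac{1}{18} + l}{2 O}$ ($T{\left(l,O \right)} = \frac{l - \frac{1}{18}}{2 O} = \left(- \frac{1}{18} + l\right) \frac{1}{2 O} = \frac{- \frac{1}{18} + l}{2 O}$)
$\frac{1}{-462 + T{\left(d{\left(x,6 \right)},22 \right)}} = \frac{1}{-462 + \frac{-1 + 18 \cdot 6}{36 \cdot 22}} = \frac{1}{-462 + \frac{1}{36} \cdot \frac{1}{22} \left(-1 + 108\right)} = \frac{1}{-462 + \frac{1}{36} \cdot \frac{1}{22} \cdot 107} = \frac{1}{-462 + \frac{107}{792}} = \frac{1}{- \frac{365797}{792}} = - \frac{792}{365797}$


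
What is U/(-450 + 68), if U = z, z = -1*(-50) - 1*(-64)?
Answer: -57/191 ≈ -0.29843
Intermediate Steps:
z = 114 (z = 50 + 64 = 114)
U = 114
U/(-450 + 68) = 114/(-450 + 68) = 114/(-382) = 114*(-1/382) = -57/191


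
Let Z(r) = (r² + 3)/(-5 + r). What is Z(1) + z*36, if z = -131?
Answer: -4717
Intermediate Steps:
Z(r) = (3 + r²)/(-5 + r)
Z(1) + z*36 = (3 + 1²)/(-5 + 1) - 131*36 = (3 + 1)/(-4) - 4716 = -¼*4 - 4716 = -1 - 4716 = -4717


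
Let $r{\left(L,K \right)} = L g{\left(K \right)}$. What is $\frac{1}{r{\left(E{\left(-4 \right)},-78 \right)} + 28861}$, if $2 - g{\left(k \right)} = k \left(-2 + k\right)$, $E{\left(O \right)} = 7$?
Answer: $- \frac{1}{14805} \approx -6.7545 \cdot 10^{-5}$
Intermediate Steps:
$g{\left(k \right)} = 2 - k \left(-2 + k\right)$
$r{\left(L,K \right)} = L \left(2 - K^{2} + 2 K\right)$
$\frac{1}{r{\left(E{\left(-4 \right)},-78 \right)} + 28861} = \frac{1}{7 \left(2 - \left(-78\right)^{2} + 2 \left(-78\right)\right) + 28861} = \frac{1}{7 \left(2 - 6084 - 156\right) + 28861} = \frac{1}{7 \left(-6238\right) + 28861} = \frac{1}{-43666 + 28861} = \frac{1}{-14805} = - \frac{1}{14805}$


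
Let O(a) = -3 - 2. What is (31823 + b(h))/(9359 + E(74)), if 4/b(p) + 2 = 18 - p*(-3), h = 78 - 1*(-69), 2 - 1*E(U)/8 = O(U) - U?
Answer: 14543115/4573199 ≈ 3.1801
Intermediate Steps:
O(a) = -5
E(U) = 56 + 8*U (E(U) = 16 - 8*(-5 - U) = 16 + (40 + 8*U) = 56 + 8*U)
h = 147 (h = 78 + 69 = 147)
b(p) = 4/(16 + 3*p) (b(p) = 4/(-2 + (18 - p*(-3))) = 4/(-2 + (18 + 3*p)) = 4/(16 + 3*p))
(31823 + b(h))/(9359 + E(74)) = (31823 + 4/(16 + 3*147))/(9359 + (56 + 8*74)) = (31823 + 4/(16 + 441))/(9359 + (56 + 592)) = (31823 + 4/457)/(9359 + 648) = (31823 + 4*(1/457))/10007 = (31823 + 4/457)*(1/10007) = (14543115/457)*(1/10007) = 14543115/4573199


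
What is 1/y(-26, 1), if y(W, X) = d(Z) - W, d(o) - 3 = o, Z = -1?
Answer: 1/28 ≈ 0.035714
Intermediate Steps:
d(o) = 3 + o
y(W, X) = 2 - W (y(W, X) = (3 - 1) - W = 2 - W)
1/y(-26, 1) = 1/(2 - 1*(-26)) = 1/(2 + 26) = 1/28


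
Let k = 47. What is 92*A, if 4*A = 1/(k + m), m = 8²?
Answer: 23/111 ≈ 0.20721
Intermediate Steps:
m = 64
A = 1/444 (A = 1/(4*(47 + 64)) = (¼)/111 = (¼)*(1/111) = 1/444 ≈ 0.0022523)
92*A = 92*(1/444) = 23/111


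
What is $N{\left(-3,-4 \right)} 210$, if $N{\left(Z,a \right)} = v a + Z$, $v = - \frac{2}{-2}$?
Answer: $-1470$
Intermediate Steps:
$v = 1$ ($v = \left(-2\right) \left(- \frac{1}{2}\right) = 1$)
$N{\left(Z,a \right)} = Z + a$ ($N{\left(Z,a \right)} = 1 a + Z = a + Z = Z + a$)
$N{\left(-3,-4 \right)} 210 = \left(-3 - 4\right) 210 = \left(-7\right) 210 = -1470$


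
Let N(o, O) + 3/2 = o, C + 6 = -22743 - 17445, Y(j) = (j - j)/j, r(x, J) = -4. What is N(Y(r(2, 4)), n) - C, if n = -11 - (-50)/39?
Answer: 80385/2 ≈ 40193.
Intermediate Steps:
Y(j) = 0 (Y(j) = 0/j = 0)
C = -40194 (C = -6 + (-22743 - 17445) = -6 - 40188 = -40194)
n = -379/39 (n = -11 - (-50)/39 = -11 - 1*(-50/39) = -11 + 50/39 = -379/39 ≈ -9.7179)
N(o, O) = -3/2 + o
N(Y(r(2, 4)), n) - C = (-3/2 + 0) - 1*(-40194) = -3/2 + 40194 = 80385/2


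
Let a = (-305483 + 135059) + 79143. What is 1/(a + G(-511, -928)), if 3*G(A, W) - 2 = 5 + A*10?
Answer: -1/92982 ≈ -1.0755e-5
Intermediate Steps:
G(A, W) = 7/3 + 10*A/3 (G(A, W) = ⅔ + (5 + A*10)/3 = ⅔ + (5 + 10*A)/3 = ⅔ + (5/3 + 10*A/3) = 7/3 + 10*A/3)
a = -91281 (a = -170424 + 79143 = -91281)
1/(a + G(-511, -928)) = 1/(-91281 + (7/3 + (10/3)*(-511))) = 1/(-91281 + (7/3 - 5110/3)) = 1/(-91281 - 1701) = 1/(-92982) = -1/92982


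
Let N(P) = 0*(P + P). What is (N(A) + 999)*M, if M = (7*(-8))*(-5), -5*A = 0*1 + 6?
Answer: 279720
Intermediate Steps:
A = -6/5 (A = -(0*1 + 6)/5 = -(0 + 6)/5 = -1/5*6 = -6/5 ≈ -1.2000)
N(P) = 0 (N(P) = 0*(2*P) = 0)
M = 280 (M = -56*(-5) = 280)
(N(A) + 999)*M = (0 + 999)*280 = 999*280 = 279720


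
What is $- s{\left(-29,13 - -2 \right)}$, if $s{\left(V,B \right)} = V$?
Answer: $29$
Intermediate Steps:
$- s{\left(-29,13 - -2 \right)} = \left(-1\right) \left(-29\right) = 29$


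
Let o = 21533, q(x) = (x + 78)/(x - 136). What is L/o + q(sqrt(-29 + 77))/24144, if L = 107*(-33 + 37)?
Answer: 1983389453/99906057176 - 107*sqrt(3)/55676064 ≈ 0.019849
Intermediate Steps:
L = 428 (L = 107*4 = 428)
q(x) = (78 + x)/(-136 + x)
L/o + q(sqrt(-29 + 77))/24144 = 428/21533 + ((78 + sqrt(-29 + 77))/(-136 + sqrt(-29 + 77)))/24144 = 428*(1/21533) + ((78 + sqrt(48))/(-136 + sqrt(48)))*(1/24144) = 428/21533 + ((78 + 4*sqrt(3))/(-136 + 4*sqrt(3)))*(1/24144) = 428/21533 + (78 + 4*sqrt(3))/(24144*(-136 + 4*sqrt(3)))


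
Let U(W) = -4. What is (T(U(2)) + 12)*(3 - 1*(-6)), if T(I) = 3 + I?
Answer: 99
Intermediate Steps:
(T(U(2)) + 12)*(3 - 1*(-6)) = ((3 - 4) + 12)*(3 - 1*(-6)) = (-1 + 12)*(3 + 6) = 11*9 = 99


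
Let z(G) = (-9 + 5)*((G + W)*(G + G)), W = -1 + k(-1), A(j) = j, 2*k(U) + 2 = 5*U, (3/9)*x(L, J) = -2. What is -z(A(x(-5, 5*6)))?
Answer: 504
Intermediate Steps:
x(L, J) = -6 (x(L, J) = 3*(-2) = -6)
k(U) = -1 + 5*U/2 (k(U) = -1 + (5*U)/2 = -1 + 5*U/2)
W = -9/2 (W = -1 + (-1 + (5/2)*(-1)) = -1 + (-1 - 5/2) = -1 - 7/2 = -9/2 ≈ -4.5000)
z(G) = -8*G*(-9/2 + G) (z(G) = (-9 + 5)*((G - 9/2)*(G + G)) = -4*(-9/2 + G)*2*G = -8*G*(-9/2 + G))
-z(A(x(-5, 5*6))) = -4*(-6)*(9 - 2*(-6)) = -4*(-6)*(9 + 12) = -4*(-6)*21 = -1*(-504) = 504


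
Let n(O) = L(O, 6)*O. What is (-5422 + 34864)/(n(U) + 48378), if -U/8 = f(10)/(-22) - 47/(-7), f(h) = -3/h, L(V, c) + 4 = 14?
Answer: 1133517/1841831 ≈ 0.61543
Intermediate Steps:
L(V, c) = 10 (L(V, c) = -4 + 14 = 10)
U = -20722/385 (U = -8*(-3/10/(-22) - 47/(-7)) = -8*(-3*⅒*(-1/22) - 47*(-⅐)) = -8*(-3/10*(-1/22) + 47/7) = -8*(3/220 + 47/7) = -8*10361/1540 = -20722/385 ≈ -53.823)
n(O) = 10*O
(-5422 + 34864)/(n(U) + 48378) = (-5422 + 34864)/(10*(-20722/385) + 48378) = 29442/(-41444/77 + 48378) = 29442/(3683662/77) = 29442*(77/3683662) = 1133517/1841831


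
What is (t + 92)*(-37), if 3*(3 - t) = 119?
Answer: -6142/3 ≈ -2047.3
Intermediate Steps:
t = -110/3 (t = 3 - ⅓*119 = 3 - 119/3 = -110/3 ≈ -36.667)
(t + 92)*(-37) = (-110/3 + 92)*(-37) = (166/3)*(-37) = -6142/3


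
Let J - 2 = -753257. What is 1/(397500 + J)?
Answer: -1/355755 ≈ -2.8109e-6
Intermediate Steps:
J = -753255 (J = 2 - 753257 = -753255)
1/(397500 + J) = 1/(397500 - 753255) = 1/(-355755) = -1/355755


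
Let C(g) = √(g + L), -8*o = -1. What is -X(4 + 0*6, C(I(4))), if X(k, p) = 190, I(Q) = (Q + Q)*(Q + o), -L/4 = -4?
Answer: -190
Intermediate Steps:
L = 16 (L = -4*(-4) = 16)
o = ⅛ (o = -⅛*(-1) = ⅛ ≈ 0.12500)
I(Q) = 2*Q*(⅛ + Q) (I(Q) = (Q + Q)*(Q + ⅛) = (2*Q)*(⅛ + Q) = 2*Q*(⅛ + Q))
C(g) = √(16 + g) (C(g) = √(g + 16) = √(16 + g))
-X(4 + 0*6, C(I(4))) = -1*190 = -190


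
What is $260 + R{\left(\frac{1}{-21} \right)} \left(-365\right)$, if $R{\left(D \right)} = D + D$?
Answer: $\frac{6190}{21} \approx 294.76$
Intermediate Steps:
$R{\left(D \right)} = 2 D$
$260 + R{\left(\frac{1}{-21} \right)} \left(-365\right) = 260 + \frac{2}{-21} \left(-365\right) = 260 + 2 \left(- \frac{1}{21}\right) \left(-365\right) = 260 - - \frac{730}{21} = 260 + \frac{730}{21} = \frac{6190}{21}$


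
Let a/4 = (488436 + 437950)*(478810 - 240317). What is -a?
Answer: -883746305192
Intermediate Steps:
a = 883746305192 (a = 4*((488436 + 437950)*(478810 - 240317)) = 4*(926386*238493) = 4*220936576298 = 883746305192)
-a = -1*883746305192 = -883746305192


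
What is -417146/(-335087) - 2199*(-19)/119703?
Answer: 1253605835/786488611 ≈ 1.5939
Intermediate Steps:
-417146/(-335087) - 2199*(-19)/119703 = -417146*(-1/335087) + 41781*(1/119703) = 24538/19711 + 13927/39901 = 1253605835/786488611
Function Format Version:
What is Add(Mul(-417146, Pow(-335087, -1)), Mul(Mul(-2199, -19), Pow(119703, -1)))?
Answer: Rational(1253605835, 786488611) ≈ 1.5939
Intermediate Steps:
Add(Mul(-417146, Pow(-335087, -1)), Mul(Mul(-2199, -19), Pow(119703, -1))) = Add(Mul(-417146, Rational(-1, 335087)), Mul(41781, Rational(1, 119703))) = Add(Rational(24538, 19711), Rational(13927, 39901)) = Rational(1253605835, 786488611)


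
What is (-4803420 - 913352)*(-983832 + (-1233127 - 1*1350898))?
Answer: 20396624997604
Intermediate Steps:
(-4803420 - 913352)*(-983832 + (-1233127 - 1*1350898)) = -5716772*(-983832 + (-1233127 - 1350898)) = -5716772*(-983832 - 2584025) = -5716772*(-3567857) = 20396624997604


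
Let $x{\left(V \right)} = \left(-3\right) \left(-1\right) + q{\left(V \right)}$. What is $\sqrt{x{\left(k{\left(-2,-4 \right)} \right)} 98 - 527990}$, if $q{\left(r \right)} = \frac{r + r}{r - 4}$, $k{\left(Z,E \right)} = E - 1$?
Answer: $\frac{2 i \sqrt{1187071}}{3} \approx 726.35 i$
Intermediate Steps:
$k{\left(Z,E \right)} = -1 + E$ ($k{\left(Z,E \right)} = E - 1 = -1 + E$)
$q{\left(r \right)} = \frac{2 r}{-4 + r}$
$x{\left(V \right)} = 3 + \frac{2 V}{-4 + V}$ ($x{\left(V \right)} = \left(-3\right) \left(-1\right) + \frac{2 V}{-4 + V} = 3 + \frac{2 V}{-4 + V}$)
$\sqrt{x{\left(k{\left(-2,-4 \right)} \right)} 98 - 527990} = \sqrt{\frac{-12 + 5 \left(-1 - 4\right)}{-4 - 5} \cdot 98 - 527990} = \sqrt{\frac{-12 + 5 \left(-5\right)}{-4 - 5} \cdot 98 - 527990} = \sqrt{\frac{-12 - 25}{-9} \cdot 98 - 527990} = \sqrt{\left(- \frac{1}{9}\right) \left(-37\right) 98 - 527990} = \sqrt{\frac{37}{9} \cdot 98 - 527990} = \sqrt{\frac{3626}{9} - 527990} = \sqrt{- \frac{4748284}{9}} = \frac{2 i \sqrt{1187071}}{3}$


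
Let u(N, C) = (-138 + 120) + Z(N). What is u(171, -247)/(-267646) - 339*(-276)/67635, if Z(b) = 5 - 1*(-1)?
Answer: 1391268998/1005679845 ≈ 1.3834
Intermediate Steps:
Z(b) = 6 (Z(b) = 5 + 1 = 6)
u(N, C) = -12 (u(N, C) = (-138 + 120) + 6 = -18 + 6 = -12)
u(171, -247)/(-267646) - 339*(-276)/67635 = -12/(-267646) - 339*(-276)/67635 = -12*(-1/267646) + 93564*(1/67635) = 6/133823 + 10396/7515 = 1391268998/1005679845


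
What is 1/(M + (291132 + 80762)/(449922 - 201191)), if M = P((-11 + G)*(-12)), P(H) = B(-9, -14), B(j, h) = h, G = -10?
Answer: -248731/3110340 ≈ -0.079969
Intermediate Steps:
P(H) = -14
M = -14
1/(M + (291132 + 80762)/(449922 - 201191)) = 1/(-14 + (291132 + 80762)/(449922 - 201191)) = 1/(-14 + 371894/248731) = 1/(-3110340/248731) = -248731/3110340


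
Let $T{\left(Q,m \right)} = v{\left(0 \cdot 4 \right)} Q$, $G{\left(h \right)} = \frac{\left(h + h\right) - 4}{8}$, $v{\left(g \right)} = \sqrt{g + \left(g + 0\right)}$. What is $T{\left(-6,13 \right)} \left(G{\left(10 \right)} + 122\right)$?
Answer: $0$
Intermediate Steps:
$v{\left(g \right)} = \sqrt{2} \sqrt{g}$ ($v{\left(g \right)} = \sqrt{g + g} = \sqrt{2 g} = \sqrt{2} \sqrt{g}$)
$G{\left(h \right)} = - \frac{1}{2} + \frac{h}{4}$ ($G{\left(h \right)} = \left(2 h - 4\right) \frac{1}{8} = \left(-4 + 2 h\right) \frac{1}{8} = - \frac{1}{2} + \frac{h}{4}$)
$T{\left(Q,m \right)} = 0$ ($T{\left(Q,m \right)} = \sqrt{2} \sqrt{0 \cdot 4} Q = \sqrt{2} \sqrt{0} Q = \sqrt{2} \cdot 0 Q = 0 Q = 0$)
$T{\left(-6,13 \right)} \left(G{\left(10 \right)} + 122\right) = 0 \left(\left(- \frac{1}{2} + \frac{1}{4} \cdot 10\right) + 122\right) = 0 \left(\left(- \frac{1}{2} + \frac{5}{2}\right) + 122\right) = 0 \left(2 + 122\right) = 0 \cdot 124 = 0$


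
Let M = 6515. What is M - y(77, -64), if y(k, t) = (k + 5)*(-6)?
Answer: 7007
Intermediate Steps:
y(k, t) = -30 - 6*k (y(k, t) = (5 + k)*(-6) = -30 - 6*k)
M - y(77, -64) = 6515 - (-30 - 6*77) = 6515 - (-30 - 462) = 6515 - 1*(-492) = 6515 + 492 = 7007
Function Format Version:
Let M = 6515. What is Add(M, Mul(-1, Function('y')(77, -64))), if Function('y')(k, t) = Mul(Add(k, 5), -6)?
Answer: 7007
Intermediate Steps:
Function('y')(k, t) = Add(-30, Mul(-6, k)) (Function('y')(k, t) = Mul(Add(5, k), -6) = Add(-30, Mul(-6, k)))
Add(M, Mul(-1, Function('y')(77, -64))) = Add(6515, Mul(-1, Add(-30, Mul(-6, 77)))) = Add(6515, Mul(-1, Add(-30, -462))) = Add(6515, Mul(-1, -492)) = Add(6515, 492) = 7007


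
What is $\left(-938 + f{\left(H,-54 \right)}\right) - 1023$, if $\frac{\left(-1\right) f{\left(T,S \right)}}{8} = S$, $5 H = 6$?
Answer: $-1529$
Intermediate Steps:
$H = \frac{6}{5}$ ($H = \frac{1}{5} \cdot 6 = \frac{6}{5} \approx 1.2$)
$f{\left(T,S \right)} = - 8 S$
$\left(-938 + f{\left(H,-54 \right)}\right) - 1023 = \left(-938 - -432\right) - 1023 = \left(-938 + 432\right) - 1023 = -506 - 1023 = -1529$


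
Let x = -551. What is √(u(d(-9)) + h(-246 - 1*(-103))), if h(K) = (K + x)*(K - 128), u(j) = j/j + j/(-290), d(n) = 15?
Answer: √632684126/58 ≈ 433.68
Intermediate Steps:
u(j) = 1 - j/290 (u(j) = 1 + j*(-1/290) = 1 - j/290)
h(K) = (-551 + K)*(-128 + K) (h(K) = (K - 551)*(K - 128) = (-551 + K)*(-128 + K))
√(u(d(-9)) + h(-246 - 1*(-103))) = √((1 - 1/290*15) + (70528 + (-246 - 1*(-103))² - 679*(-246 - 1*(-103)))) = √((1 - 3/58) + (70528 + (-246 + 103)² - 679*(-246 + 103))) = √(55/58 + (70528 + (-143)² - 679*(-143))) = √(55/58 + (70528 + 20449 + 97097)) = √(55/58 + 188074) = √(10908347/58) = √632684126/58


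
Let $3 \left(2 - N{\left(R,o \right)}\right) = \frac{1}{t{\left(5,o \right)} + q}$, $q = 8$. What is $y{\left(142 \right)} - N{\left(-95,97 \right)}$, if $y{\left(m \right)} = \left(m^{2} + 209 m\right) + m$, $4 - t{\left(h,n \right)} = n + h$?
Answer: $\frac{13495139}{270} \approx 49982.0$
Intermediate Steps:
$t{\left(h,n \right)} = 4 - h - n$ ($t{\left(h,n \right)} = 4 - \left(n + h\right) = 4 - \left(h + n\right) = 4 - h - n$)
$y{\left(m \right)} = m^{2} + 210 m$
$N{\left(R,o \right)} = 2 - \frac{1}{3 \left(7 - o\right)}$ ($N{\left(R,o \right)} = 2 - \frac{1}{3 \left(\left(4 - 5 - o\right) + 8\right)} = 2 - \frac{1}{3 \left(\left(-1 - o\right) + 8\right)} = 2 - \frac{1}{3 \left(7 - o\right)}$)
$y{\left(142 \right)} - N{\left(-95,97 \right)} = 142 \left(210 + 142\right) - \frac{-41 + 6 \cdot 97}{3 \left(-7 + 97\right)} = 142 \cdot 352 - \frac{-41 + 582}{3 \cdot 90} = 49984 - \frac{1}{3} \cdot \frac{1}{90} \cdot 541 = 49984 - \frac{541}{270} = \frac{13495139}{270}$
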